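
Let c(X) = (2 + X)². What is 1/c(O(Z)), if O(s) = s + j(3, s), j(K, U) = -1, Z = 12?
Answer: 1/169 ≈ 0.0059172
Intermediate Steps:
O(s) = -1 + s (O(s) = s - 1 = -1 + s)
1/c(O(Z)) = 1/((2 + (-1 + 12))²) = 1/((2 + 11)²) = 1/(13²) = 1/169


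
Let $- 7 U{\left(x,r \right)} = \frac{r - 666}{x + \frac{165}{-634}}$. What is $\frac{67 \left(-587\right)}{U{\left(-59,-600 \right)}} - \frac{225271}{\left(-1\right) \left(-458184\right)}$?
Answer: $\frac{394916975232989}{30646553208} \approx 12886.0$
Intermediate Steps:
$U{\left(x,r \right)} = - \frac{-666 + r}{7 \left(- \frac{165}{634} + x\right)}$ ($U{\left(x,r \right)} = - \frac{\left(r - 666\right) \frac{1}{x + \frac{165}{-634}}}{7} = - \frac{\left(-666 + r\right) \frac{1}{x + 165 \left(- \frac{1}{634}\right)}}{7} = - \frac{\left(-666 + r\right) \frac{1}{x - \frac{165}{634}}}{7} = - \frac{\left(-666 + r\right) \frac{1}{- \frac{165}{634} + x}}{7} = - \frac{\frac{1}{- \frac{165}{634} + x} \left(-666 + r\right)}{7} = - \frac{-666 + r}{7 \left(- \frac{165}{634} + x\right)}$)
$\frac{67 \left(-587\right)}{U{\left(-59,-600 \right)}} - \frac{225271}{\left(-1\right) \left(-458184\right)} = \frac{67 \left(-587\right)}{\frac{634}{7} \frac{1}{-165 + 634 \left(-59\right)} \left(666 - -600\right)} - \frac{225271}{\left(-1\right) \left(-458184\right)} = - \frac{39329}{\frac{634}{7} \frac{1}{-165 - 37406} \left(666 + 600\right)} - \frac{225271}{458184} = - \frac{39329}{\frac{634}{7} \frac{1}{-37571} \cdot 1266} - \frac{225271}{458184} = - \frac{39329}{\frac{634}{7} \left(- \frac{1}{37571}\right) 1266} - \frac{225271}{458184} = - \frac{39329}{- \frac{802644}{262997}} - \frac{225271}{458184} = \left(-39329\right) \left(- \frac{262997}{802644}\right) - \frac{225271}{458184} = \frac{10343409013}{802644} - \frac{225271}{458184} = \frac{394916975232989}{30646553208}$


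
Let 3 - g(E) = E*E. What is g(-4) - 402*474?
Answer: -190561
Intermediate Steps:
g(E) = 3 - E**2 (g(E) = 3 - E*E = 3 - E**2)
g(-4) - 402*474 = (3 - 1*(-4)**2) - 402*474 = (3 - 1*16) - 190548 = (3 - 16) - 190548 = -13 - 190548 = -190561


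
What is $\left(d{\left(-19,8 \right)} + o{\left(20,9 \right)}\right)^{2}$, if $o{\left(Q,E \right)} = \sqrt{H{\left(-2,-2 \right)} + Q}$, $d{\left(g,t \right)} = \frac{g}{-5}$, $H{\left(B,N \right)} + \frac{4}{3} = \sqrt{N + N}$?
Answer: $\frac{\left(57 + 5 \sqrt{6} \sqrt{28 + 3 i}\right)^{2}}{225} \approx 65.989 + 3.7565 i$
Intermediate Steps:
$H{\left(B,N \right)} = - \frac{4}{3} + \sqrt{2} \sqrt{N}$ ($H{\left(B,N \right)} = - \frac{4}{3} + \sqrt{N + N} = - \frac{4}{3} + \sqrt{2 N} = - \frac{4}{3} + \sqrt{2} \sqrt{N}$)
$d{\left(g,t \right)} = - \frac{g}{5}$ ($d{\left(g,t \right)} = g \left(- \frac{1}{5}\right) = - \frac{g}{5}$)
$o{\left(Q,E \right)} = \sqrt{- \frac{4}{3} + Q + 2 i}$ ($o{\left(Q,E \right)} = \sqrt{\left(- \frac{4}{3} + \sqrt{2} \sqrt{-2}\right) + Q} = \sqrt{\left(- \frac{4}{3} + \sqrt{2} i \sqrt{2}\right) + Q} = \sqrt{\left(- \frac{4}{3} + 2 i\right) + Q} = \sqrt{- \frac{4}{3} + Q + 2 i}$)
$\left(d{\left(-19,8 \right)} + o{\left(20,9 \right)}\right)^{2} = \left(\left(- \frac{1}{5}\right) \left(-19\right) + \frac{\sqrt{-12 + 9 \cdot 20 + 18 i}}{3}\right)^{2} = \left(\frac{19}{5} + \frac{\sqrt{-12 + 180 + 18 i}}{3}\right)^{2} = \left(\frac{19}{5} + \frac{\sqrt{168 + 18 i}}{3}\right)^{2}$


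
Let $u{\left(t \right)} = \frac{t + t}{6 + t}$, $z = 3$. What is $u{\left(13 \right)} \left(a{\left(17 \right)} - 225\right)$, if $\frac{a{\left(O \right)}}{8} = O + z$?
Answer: $- \frac{1690}{19} \approx -88.947$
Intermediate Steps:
$u{\left(t \right)} = \frac{2 t}{6 + t}$
$a{\left(O \right)} = 24 + 8 O$ ($a{\left(O \right)} = 8 \left(O + 3\right) = 8 \left(3 + O\right) = 24 + 8 O$)
$u{\left(13 \right)} \left(a{\left(17 \right)} - 225\right) = 2 \cdot 13 \frac{1}{6 + 13} \left(\left(24 + 8 \cdot 17\right) - 225\right) = 2 \cdot 13 \cdot \frac{1}{19} \left(\left(24 + 136\right) - 225\right) = 2 \cdot 13 \cdot \frac{1}{19} \left(160 - 225\right) = \frac{26}{19} \left(-65\right) = - \frac{1690}{19}$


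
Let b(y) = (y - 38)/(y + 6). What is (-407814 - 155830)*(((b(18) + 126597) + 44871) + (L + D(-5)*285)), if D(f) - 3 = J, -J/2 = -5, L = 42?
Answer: -296275241270/3 ≈ -9.8758e+10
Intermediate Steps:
J = 10 (J = -2*(-5) = 10)
D(f) = 13 (D(f) = 3 + 10 = 13)
b(y) = (-38 + y)/(6 + y)
(-407814 - 155830)*(((b(18) + 126597) + 44871) + (L + D(-5)*285)) = (-407814 - 155830)*((((-38 + 18)/(6 + 18) + 126597) + 44871) + (42 + 13*285)) = -563644*(((-20/24 + 126597) + 44871) + (42 + 3705)) = -563644*((((1/24)*(-20) + 126597) + 44871) + 3747) = -563644*(((-⅚ + 126597) + 44871) + 3747) = -563644*((759577/6 + 44871) + 3747) = -563644*(1028803/6 + 3747) = -563644*1051285/6 = -296275241270/3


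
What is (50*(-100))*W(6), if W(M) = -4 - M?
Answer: 50000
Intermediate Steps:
(50*(-100))*W(6) = (50*(-100))*(-4 - 1*6) = -5000*(-4 - 6) = -5000*(-10) = 50000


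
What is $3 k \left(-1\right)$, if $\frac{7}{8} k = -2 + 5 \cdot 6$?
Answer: $-96$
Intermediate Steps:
$k = 32$ ($k = \frac{8 \left(-2 + 5 \cdot 6\right)}{7} = \frac{8 \left(-2 + 30\right)}{7} = \frac{8}{7} \cdot 28 = 32$)
$3 k \left(-1\right) = 3 \cdot 32 \left(-1\right) = 96 \left(-1\right) = -96$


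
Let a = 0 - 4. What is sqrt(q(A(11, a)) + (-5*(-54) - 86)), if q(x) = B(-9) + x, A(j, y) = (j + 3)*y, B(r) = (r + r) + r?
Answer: sqrt(101) ≈ 10.050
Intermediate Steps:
B(r) = 3*r (B(r) = 2*r + r = 3*r)
a = -4
A(j, y) = y*(3 + j) (A(j, y) = (3 + j)*y = y*(3 + j))
q(x) = -27 + x (q(x) = 3*(-9) + x = -27 + x)
sqrt(q(A(11, a)) + (-5*(-54) - 86)) = sqrt((-27 - 4*(3 + 11)) + (-5*(-54) - 86)) = sqrt((-27 - 4*14) + (270 - 86)) = sqrt((-27 - 56) + 184) = sqrt(-83 + 184) = sqrt(101)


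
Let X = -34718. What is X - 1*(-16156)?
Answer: -18562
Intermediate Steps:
X - 1*(-16156) = -34718 - 1*(-16156) = -34718 + 16156 = -18562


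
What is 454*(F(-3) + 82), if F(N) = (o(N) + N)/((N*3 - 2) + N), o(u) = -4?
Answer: 37455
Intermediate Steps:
F(N) = (-4 + N)/(-2 + 4*N) (F(N) = (-4 + N)/((N*3 - 2) + N) = (-4 + N)/((3*N - 2) + N) = (-4 + N)/((-2 + 3*N) + N) = (-4 + N)/(-2 + 4*N))
454*(F(-3) + 82) = 454*((-4 - 3)/(2*(-1 + 2*(-3))) + 82) = 454*((½)*(-7)/(-1 - 6) + 82) = 454*((½)*(-7)/(-7) + 82) = 454*((½)*(-⅐)*(-7) + 82) = 454*(½ + 82) = 454*(165/2) = 37455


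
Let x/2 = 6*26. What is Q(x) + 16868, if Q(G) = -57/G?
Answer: 1754253/104 ≈ 16868.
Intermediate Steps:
x = 312 (x = 2*(6*26) = 2*156 = 312)
Q(x) + 16868 = -57/312 + 16868 = -57*1/312 + 16868 = -19/104 + 16868 = 1754253/104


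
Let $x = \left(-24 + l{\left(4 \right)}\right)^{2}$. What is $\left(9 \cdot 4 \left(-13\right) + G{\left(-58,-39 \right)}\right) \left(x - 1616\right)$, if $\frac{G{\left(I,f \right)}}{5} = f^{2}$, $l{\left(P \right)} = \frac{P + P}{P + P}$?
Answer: $-7757919$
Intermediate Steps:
$l{\left(P \right)} = 1$ ($l{\left(P \right)} = \frac{2 P}{2 P} = 2 P \frac{1}{2 P} = 1$)
$x = 529$ ($x = \left(-24 + 1\right)^{2} = \left(-23\right)^{2} = 529$)
$G{\left(I,f \right)} = 5 f^{2}$
$\left(9 \cdot 4 \left(-13\right) + G{\left(-58,-39 \right)}\right) \left(x - 1616\right) = \left(9 \cdot 4 \left(-13\right) + 5 \left(-39\right)^{2}\right) \left(529 - 1616\right) = \left(36 \left(-13\right) + 5 \cdot 1521\right) \left(-1087\right) = \left(-468 + 7605\right) \left(-1087\right) = 7137 \left(-1087\right) = -7757919$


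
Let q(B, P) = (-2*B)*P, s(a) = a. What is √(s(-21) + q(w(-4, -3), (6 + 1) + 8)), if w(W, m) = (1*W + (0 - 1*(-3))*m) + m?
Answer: 3*√51 ≈ 21.424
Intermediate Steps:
w(W, m) = W + 4*m (w(W, m) = (W + (0 + 3)*m) + m = (W + 3*m) + m = W + 4*m)
q(B, P) = -2*B*P
√(s(-21) + q(w(-4, -3), (6 + 1) + 8)) = √(-21 - 2*(-4 + 4*(-3))*((6 + 1) + 8)) = √(-21 - 2*(-4 - 12)*(7 + 8)) = √(-21 - 2*(-16)*15) = √(-21 + 480) = √459 = 3*√51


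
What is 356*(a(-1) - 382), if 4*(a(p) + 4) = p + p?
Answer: -137594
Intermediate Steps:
a(p) = -4 + p/2 (a(p) = -4 + (p + p)/4 = -4 + (2*p)/4 = -4 + p/2)
356*(a(-1) - 382) = 356*((-4 + (½)*(-1)) - 382) = 356*((-4 - ½) - 382) = 356*(-9/2 - 382) = 356*(-773/2) = -137594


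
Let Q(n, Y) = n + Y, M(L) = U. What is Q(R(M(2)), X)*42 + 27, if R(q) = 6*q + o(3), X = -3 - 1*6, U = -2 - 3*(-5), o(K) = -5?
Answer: 2715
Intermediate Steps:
U = 13 (U = -2 + 15 = 13)
M(L) = 13
X = -9 (X = -3 - 6 = -9)
R(q) = -5 + 6*q (R(q) = 6*q - 5 = -5 + 6*q)
Q(n, Y) = Y + n
Q(R(M(2)), X)*42 + 27 = (-9 + (-5 + 6*13))*42 + 27 = (-9 + (-5 + 78))*42 + 27 = (-9 + 73)*42 + 27 = 64*42 + 27 = 2688 + 27 = 2715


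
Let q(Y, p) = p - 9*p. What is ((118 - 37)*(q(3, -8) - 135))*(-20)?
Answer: 115020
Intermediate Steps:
q(Y, p) = -8*p
((118 - 37)*(q(3, -8) - 135))*(-20) = ((118 - 37)*(-8*(-8) - 135))*(-20) = (81*(64 - 135))*(-20) = (81*(-71))*(-20) = -5751*(-20) = 115020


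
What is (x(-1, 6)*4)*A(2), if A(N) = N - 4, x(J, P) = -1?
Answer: 8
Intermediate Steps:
A(N) = -4 + N
(x(-1, 6)*4)*A(2) = (-1*4)*(-4 + 2) = -4*(-2) = 8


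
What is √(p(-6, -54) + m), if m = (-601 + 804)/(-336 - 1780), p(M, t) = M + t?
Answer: I*√127163/46 ≈ 7.7522*I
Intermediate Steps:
m = -203/2116 (m = 203/(-2116) = 203*(-1/2116) = -203/2116 ≈ -0.095936)
√(p(-6, -54) + m) = √((-6 - 54) - 203/2116) = √(-60 - 203/2116) = √(-127163/2116) = I*√127163/46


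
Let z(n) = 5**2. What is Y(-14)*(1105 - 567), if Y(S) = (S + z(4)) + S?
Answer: -1614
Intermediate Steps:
z(n) = 25
Y(S) = 25 + 2*S (Y(S) = (S + 25) + S = (25 + S) + S = 25 + 2*S)
Y(-14)*(1105 - 567) = (25 + 2*(-14))*(1105 - 567) = (25 - 28)*538 = -3*538 = -1614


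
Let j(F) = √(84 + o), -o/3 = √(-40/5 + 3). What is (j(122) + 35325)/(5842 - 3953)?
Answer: 35325/1889 + √(84 - 3*I*√5)/1889 ≈ 18.705 - 0.00019358*I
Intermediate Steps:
o = -3*I*√5 (o = -3*√(-40/5 + 3) = -3*√(-40*⅕ + 3) = -3*√(-8 + 3) = -3*I*√5 ≈ -6.7082*I)
j(F) = √(84 - 3*I*√5)
(j(122) + 35325)/(5842 - 3953) = (√(84 - 3*I*√5) + 35325)/(5842 - 3953) = (35325 + √(84 - 3*I*√5))/1889 = (35325 + √(84 - 3*I*√5))*(1/1889) = 35325/1889 + √(84 - 3*I*√5)/1889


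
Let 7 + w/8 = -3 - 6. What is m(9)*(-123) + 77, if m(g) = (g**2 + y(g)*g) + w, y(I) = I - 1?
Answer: -2998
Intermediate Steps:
y(I) = -1 + I
w = -128 (w = -56 + 8*(-3 - 6) = -56 + 8*(-9) = -56 - 72 = -128)
m(g) = -128 + g**2 + g*(-1 + g) (m(g) = (g**2 + (-1 + g)*g) - 128 = (g**2 + g*(-1 + g)) - 128 = -128 + g**2 + g*(-1 + g))
m(9)*(-123) + 77 = (-128 - 1*9 + 2*9**2)*(-123) + 77 = (-128 - 9 + 2*81)*(-123) + 77 = (-128 - 9 + 162)*(-123) + 77 = 25*(-123) + 77 = -3075 + 77 = -2998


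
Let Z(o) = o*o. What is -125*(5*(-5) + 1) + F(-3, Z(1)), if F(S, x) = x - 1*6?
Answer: 2995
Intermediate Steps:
Z(o) = o**2
F(S, x) = -6 + x (F(S, x) = x - 6 = -6 + x)
-125*(5*(-5) + 1) + F(-3, Z(1)) = -125*(5*(-5) + 1) + (-6 + 1**2) = -125*(-25 + 1) + (-6 + 1) = -125*(-24) - 5 = 3000 - 5 = 2995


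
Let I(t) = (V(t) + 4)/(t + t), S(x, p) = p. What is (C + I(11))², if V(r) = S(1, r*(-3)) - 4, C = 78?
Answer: 23409/4 ≈ 5852.3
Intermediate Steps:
V(r) = -4 - 3*r (V(r) = r*(-3) - 4 = -3*r - 4 = -4 - 3*r)
I(t) = -3/2 (I(t) = ((-4 - 3*t) + 4)/(t + t) = (-3*t)/((2*t)) = (-3*t)*(1/(2*t)) = -3/2)
(C + I(11))² = (78 - 3/2)² = (153/2)² = 23409/4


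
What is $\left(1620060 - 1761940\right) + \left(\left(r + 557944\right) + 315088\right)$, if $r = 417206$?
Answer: $1148358$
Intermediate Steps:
$\left(1620060 - 1761940\right) + \left(\left(r + 557944\right) + 315088\right) = \left(1620060 - 1761940\right) + \left(\left(417206 + 557944\right) + 315088\right) = -141880 + \left(975150 + 315088\right) = -141880 + 1290238 = 1148358$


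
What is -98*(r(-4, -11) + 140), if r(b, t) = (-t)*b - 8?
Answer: -8624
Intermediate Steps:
r(b, t) = -8 - b*t (r(b, t) = -b*t - 8 = -8 - b*t)
-98*(r(-4, -11) + 140) = -98*((-8 - 1*(-4)*(-11)) + 140) = -98*((-8 - 44) + 140) = -98*(-52 + 140) = -98*88 = -8624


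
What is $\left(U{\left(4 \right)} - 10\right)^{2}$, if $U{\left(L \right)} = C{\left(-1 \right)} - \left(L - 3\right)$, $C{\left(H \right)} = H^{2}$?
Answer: $100$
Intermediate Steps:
$U{\left(L \right)} = 4 - L$ ($U{\left(L \right)} = \left(-1\right)^{2} - \left(L - 3\right) = 1 - \left(-3 + L\right) = 4 - L$)
$\left(U{\left(4 \right)} - 10\right)^{2} = \left(\left(4 - 4\right) - 10\right)^{2} = \left(0 - 10\right)^{2} = \left(-10\right)^{2} = 100$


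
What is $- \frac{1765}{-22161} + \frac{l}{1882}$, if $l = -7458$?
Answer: $- \frac{80977504}{20853501} \approx -3.8832$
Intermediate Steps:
$- \frac{1765}{-22161} + \frac{l}{1882} = - \frac{1765}{-22161} - \frac{7458}{1882} = \left(-1765\right) \left(- \frac{1}{22161}\right) - \frac{3729}{941} = \frac{1765}{22161} - \frac{3729}{941} = - \frac{80977504}{20853501}$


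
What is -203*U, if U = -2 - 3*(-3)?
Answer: -1421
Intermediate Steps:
U = 7 (U = -2 + 9 = 7)
-203*U = -203*7 = -1421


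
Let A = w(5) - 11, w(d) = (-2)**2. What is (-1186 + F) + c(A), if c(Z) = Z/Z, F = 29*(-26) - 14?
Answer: -1953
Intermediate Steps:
w(d) = 4
F = -768 (F = -754 - 14 = -768)
A = -7 (A = 4 - 11 = -7)
c(Z) = 1
(-1186 + F) + c(A) = (-1186 - 768) + 1 = -1954 + 1 = -1953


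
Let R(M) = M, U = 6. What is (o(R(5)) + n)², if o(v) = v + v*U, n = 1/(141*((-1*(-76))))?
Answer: 140670753721/114832656 ≈ 1225.0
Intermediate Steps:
n = 1/10716 (n = (1/141)/76 = (1/141)*(1/76) = 1/10716 ≈ 9.3318e-5)
o(v) = 7*v (o(v) = v + v*6 = v + 6*v = 7*v)
(o(R(5)) + n)² = (7*5 + 1/10716)² = (35 + 1/10716)² = (375061/10716)² = 140670753721/114832656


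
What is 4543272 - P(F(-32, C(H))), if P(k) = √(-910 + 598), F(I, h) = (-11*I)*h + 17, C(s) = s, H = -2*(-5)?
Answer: 4543272 - 2*I*√78 ≈ 4.5433e+6 - 17.664*I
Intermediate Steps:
H = 10
F(I, h) = 17 - 11*I*h (F(I, h) = -11*I*h + 17 = 17 - 11*I*h)
P(k) = 2*I*√78 (P(k) = √(-312) = 2*I*√78)
4543272 - P(F(-32, C(H))) = 4543272 - 2*I*√78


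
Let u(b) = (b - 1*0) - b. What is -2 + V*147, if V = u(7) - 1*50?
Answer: -7352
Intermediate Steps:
u(b) = 0 (u(b) = (b + 0) - b = b - b = 0)
V = -50 (V = 0 - 1*50 = 0 - 50 = -50)
-2 + V*147 = -2 - 50*147 = -2 - 7350 = -7352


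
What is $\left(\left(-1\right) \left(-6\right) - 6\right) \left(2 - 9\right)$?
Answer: $0$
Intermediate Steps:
$\left(\left(-1\right) \left(-6\right) - 6\right) \left(2 - 9\right) = \left(6 - 6\right) \left(-7\right) = 0 \left(-7\right) = 0$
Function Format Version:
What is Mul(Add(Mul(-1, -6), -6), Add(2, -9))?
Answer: 0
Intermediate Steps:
Mul(Add(Mul(-1, -6), -6), Add(2, -9)) = Mul(Add(6, -6), -7) = Mul(0, -7) = 0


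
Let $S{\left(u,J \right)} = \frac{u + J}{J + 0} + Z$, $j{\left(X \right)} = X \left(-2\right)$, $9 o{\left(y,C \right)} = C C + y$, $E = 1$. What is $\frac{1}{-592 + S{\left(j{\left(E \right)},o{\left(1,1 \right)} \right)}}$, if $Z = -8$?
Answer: $- \frac{1}{608} \approx -0.0016447$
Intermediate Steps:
$o{\left(y,C \right)} = \frac{y}{9} + \frac{C^{2}}{9}$ ($o{\left(y,C \right)} = \frac{C C + y}{9} = \frac{C^{2} + y}{9} = \frac{y + C^{2}}{9} = \frac{y}{9} + \frac{C^{2}}{9}$)
$j{\left(X \right)} = - 2 X$
$S{\left(u,J \right)} = -8 + \frac{J + u}{J}$ ($S{\left(u,J \right)} = \frac{u + J}{J + 0} - 8 = \frac{J + u}{J} - 8 = -8 + \frac{J + u}{J}$)
$\frac{1}{-592 + S{\left(j{\left(E \right)},o{\left(1,1 \right)} \right)}} = \frac{1}{-592 + \left(-7 + \frac{\left(-2\right) 1}{\frac{1}{9} \cdot 1 + \frac{1^{2}}{9}}\right)} = \frac{1}{-592 - \left(7 + \frac{2}{\frac{1}{9} + \frac{1}{9} \cdot 1}\right)} = \frac{1}{-592 - \left(7 + \frac{2}{\frac{1}{9} + \frac{1}{9}}\right)} = \frac{1}{-592 - \left(7 + \frac{2}{\frac{2}{9}}\right)} = \frac{1}{-592 - 16} = \frac{1}{-608} = - \frac{1}{608}$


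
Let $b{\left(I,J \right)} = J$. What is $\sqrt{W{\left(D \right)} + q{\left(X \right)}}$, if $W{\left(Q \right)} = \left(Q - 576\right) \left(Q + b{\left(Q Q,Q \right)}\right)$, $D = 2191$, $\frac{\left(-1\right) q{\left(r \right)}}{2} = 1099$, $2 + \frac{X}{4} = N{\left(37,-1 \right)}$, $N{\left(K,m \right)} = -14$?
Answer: $2 \sqrt{1768683} \approx 2659.8$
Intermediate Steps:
$X = -64$ ($X = -8 + 4 \left(-14\right) = -8 - 56 = -64$)
$q{\left(r \right)} = -2198$ ($q{\left(r \right)} = \left(-2\right) 1099 = -2198$)
$W{\left(Q \right)} = 2 Q \left(-576 + Q\right)$ ($W{\left(Q \right)} = \left(Q - 576\right) \left(Q + Q\right) = \left(-576 + Q\right) 2 Q = 2 Q \left(-576 + Q\right)$)
$\sqrt{W{\left(D \right)} + q{\left(X \right)}} = \sqrt{2 \cdot 2191 \left(-576 + 2191\right) - 2198} = \sqrt{2 \cdot 2191 \cdot 1615 - 2198} = \sqrt{7076930 - 2198} = \sqrt{7074732} = 2 \sqrt{1768683}$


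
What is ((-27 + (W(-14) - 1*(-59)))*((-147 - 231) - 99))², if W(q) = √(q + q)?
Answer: 226618884 + 29123712*I*√7 ≈ 2.2662e+8 + 7.7054e+7*I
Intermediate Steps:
W(q) = √2*√q (W(q) = √(2*q) = √2*√q)
((-27 + (W(-14) - 1*(-59)))*((-147 - 231) - 99))² = ((-27 + (√2*√(-14) - 1*(-59)))*((-147 - 231) - 99))² = ((-27 + (√2*(I*√14) + 59))*(-378 - 99))² = ((-27 + (2*I*√7 + 59))*(-477))² = ((-27 + (59 + 2*I*√7))*(-477))² = ((32 + 2*I*√7)*(-477))² = (-15264 - 954*I*√7)²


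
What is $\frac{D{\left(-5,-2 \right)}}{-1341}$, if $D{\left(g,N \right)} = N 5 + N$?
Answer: $\frac{4}{447} \approx 0.0089485$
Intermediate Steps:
$D{\left(g,N \right)} = 6 N$ ($D{\left(g,N \right)} = 5 N + N = 6 N$)
$\frac{D{\left(-5,-2 \right)}}{-1341} = \frac{6 \left(-2\right)}{-1341} = \left(- \frac{1}{1341}\right) \left(-12\right) = \frac{4}{447}$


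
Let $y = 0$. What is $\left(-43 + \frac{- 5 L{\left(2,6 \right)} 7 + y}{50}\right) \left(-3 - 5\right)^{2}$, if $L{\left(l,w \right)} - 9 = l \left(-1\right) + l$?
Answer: $- \frac{15776}{5} \approx -3155.2$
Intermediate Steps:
$L{\left(l,w \right)} = 9$ ($L{\left(l,w \right)} = 9 + \left(l \left(-1\right) + l\right) = 9 + \left(- l + l\right) = 9 + 0 = 9$)
$\left(-43 + \frac{- 5 L{\left(2,6 \right)} 7 + y}{50}\right) \left(-3 - 5\right)^{2} = \left(-43 + \frac{\left(-5\right) 9 \cdot 7 + 0}{50}\right) \left(-3 - 5\right)^{2} = \left(-43 + \left(\left(-45\right) 7 + 0\right) \frac{1}{50}\right) \left(-8\right)^{2} = \left(-43 + \left(-315 + 0\right) \frac{1}{50}\right) 64 = \left(-43 - \frac{63}{10}\right) 64 = \left(- \frac{493}{10}\right) 64 = - \frac{15776}{5}$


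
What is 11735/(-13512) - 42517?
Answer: -574501439/13512 ≈ -42518.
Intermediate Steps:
11735/(-13512) - 42517 = 11735*(-1/13512) - 42517 = -11735/13512 - 42517 = -574501439/13512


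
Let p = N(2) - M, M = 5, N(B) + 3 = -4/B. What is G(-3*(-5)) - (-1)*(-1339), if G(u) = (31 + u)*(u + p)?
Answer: -1109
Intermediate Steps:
N(B) = -3 - 4/B
p = -10 (p = (-3 - 4/2) - 1*5 = (-3 - 4*1/2) - 5 = (-3 - 2) - 5 = -5 - 5 = -10)
G(u) = (-10 + u)*(31 + u) (G(u) = (31 + u)*(u - 10) = (31 + u)*(-10 + u) = (-10 + u)*(31 + u))
G(-3*(-5)) - (-1)*(-1339) = (-310 + (-3*(-5))**2 + 21*(-3*(-5))) - (-1)*(-1339) = (-310 + 15**2 + 21*15) - 1*1339 = (-310 + 225 + 315) - 1339 = 230 - 1339 = -1109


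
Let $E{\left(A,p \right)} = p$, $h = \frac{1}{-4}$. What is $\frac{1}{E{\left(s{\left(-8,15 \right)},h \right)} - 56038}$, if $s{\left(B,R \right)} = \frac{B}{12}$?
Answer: $- \frac{4}{224153} \approx -1.7845 \cdot 10^{-5}$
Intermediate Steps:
$s{\left(B,R \right)} = \frac{B}{12}$ ($s{\left(B,R \right)} = B \frac{1}{12} = \frac{B}{12}$)
$h = - \frac{1}{4} \approx -0.25$
$\frac{1}{E{\left(s{\left(-8,15 \right)},h \right)} - 56038} = \frac{1}{- \frac{1}{4} - 56038} = \frac{1}{- \frac{224153}{4}} = - \frac{4}{224153}$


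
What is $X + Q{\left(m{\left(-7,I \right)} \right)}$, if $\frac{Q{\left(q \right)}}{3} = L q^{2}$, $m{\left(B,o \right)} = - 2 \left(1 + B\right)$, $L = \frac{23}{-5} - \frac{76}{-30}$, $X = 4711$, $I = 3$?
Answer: $\frac{19091}{5} \approx 3818.2$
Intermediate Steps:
$L = - \frac{31}{15}$ ($L = 23 \left(- \frac{1}{5}\right) - - \frac{38}{15} = - \frac{23}{5} + \frac{38}{15} = - \frac{31}{15} \approx -2.0667$)
$m{\left(B,o \right)} = -2 - 2 B$
$Q{\left(q \right)} = - \frac{31 q^{2}}{5}$ ($Q{\left(q \right)} = 3 \left(- \frac{31 q^{2}}{15}\right) = - \frac{31 q^{2}}{5}$)
$X + Q{\left(m{\left(-7,I \right)} \right)} = 4711 - \frac{31 \left(-2 - -14\right)^{2}}{5} = 4711 - \frac{31 \left(-2 + 14\right)^{2}}{5} = 4711 - \frac{31 \cdot 12^{2}}{5} = 4711 - \frac{4464}{5} = \frac{19091}{5}$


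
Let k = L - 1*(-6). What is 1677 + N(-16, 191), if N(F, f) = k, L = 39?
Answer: 1722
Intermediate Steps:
k = 45 (k = 39 - 1*(-6) = 39 + 6 = 45)
N(F, f) = 45
1677 + N(-16, 191) = 1677 + 45 = 1722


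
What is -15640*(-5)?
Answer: 78200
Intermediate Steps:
-15640*(-5) = -1564*(-50) = 78200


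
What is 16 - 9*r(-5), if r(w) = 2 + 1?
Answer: -11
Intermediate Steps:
r(w) = 3
16 - 9*r(-5) = 16 - 9*3 = 16 - 27 = -11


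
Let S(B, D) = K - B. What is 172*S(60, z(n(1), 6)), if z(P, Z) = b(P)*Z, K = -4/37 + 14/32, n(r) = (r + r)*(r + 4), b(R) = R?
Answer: -1518975/148 ≈ -10263.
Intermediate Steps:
n(r) = 2*r*(4 + r) (n(r) = (2*r)*(4 + r) = 2*r*(4 + r))
K = 195/592 (K = -4*1/37 + 14*(1/32) = -4/37 + 7/16 = 195/592 ≈ 0.32939)
z(P, Z) = P*Z
S(B, D) = 195/592 - B
172*S(60, z(n(1), 6)) = 172*(195/592 - 1*60) = 172*(195/592 - 60) = 172*(-35325/592) = -1518975/148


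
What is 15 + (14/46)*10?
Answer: 415/23 ≈ 18.043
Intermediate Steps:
15 + (14/46)*10 = 15 + (14*(1/46))*10 = 15 + (7/23)*10 = 15 + 70/23 = 415/23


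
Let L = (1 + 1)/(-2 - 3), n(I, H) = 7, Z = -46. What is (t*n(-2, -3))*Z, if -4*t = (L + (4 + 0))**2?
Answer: 26082/25 ≈ 1043.3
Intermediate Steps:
L = -2/5 (L = 2/(-5) = 2*(-1/5) = -2/5 ≈ -0.40000)
t = -81/25 (t = -(-2/5 + (4 + 0))**2/4 = -(-2/5 + 4)**2/4 = -(18/5)**2/4 = -1/4*324/25 = -81/25 ≈ -3.2400)
(t*n(-2, -3))*Z = -81/25*7*(-46) = -567/25*(-46) = 26082/25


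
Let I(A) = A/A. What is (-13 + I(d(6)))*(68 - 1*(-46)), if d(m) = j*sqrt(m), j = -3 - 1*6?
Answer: -1368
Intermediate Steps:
j = -9 (j = -3 - 6 = -9)
d(m) = -9*sqrt(m)
I(A) = 1
(-13 + I(d(6)))*(68 - 1*(-46)) = (-13 + 1)*(68 - 1*(-46)) = -12*(68 + 46) = -12*114 = -1368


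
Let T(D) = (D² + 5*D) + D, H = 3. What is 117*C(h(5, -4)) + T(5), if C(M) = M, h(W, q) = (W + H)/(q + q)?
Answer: -62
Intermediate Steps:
h(W, q) = (3 + W)/(2*q) (h(W, q) = (W + 3)/(q + q) = (3 + W)/((2*q)) = (3 + W)*(1/(2*q)) = (3 + W)/(2*q))
T(D) = D² + 6*D
117*C(h(5, -4)) + T(5) = 117*((½)*(3 + 5)/(-4)) + 5*(6 + 5) = 117*((½)*(-¼)*8) + 5*11 = 117*(-1) + 55 = -117 + 55 = -62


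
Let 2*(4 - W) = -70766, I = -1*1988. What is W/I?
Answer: -35387/1988 ≈ -17.800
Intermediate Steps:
I = -1988
W = 35387 (W = 4 - ½*(-70766) = 4 + 35383 = 35387)
W/I = 35387/(-1988) = 35387*(-1/1988) = -35387/1988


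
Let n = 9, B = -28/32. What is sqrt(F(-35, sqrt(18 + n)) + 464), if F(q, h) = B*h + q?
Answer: sqrt(6864 - 42*sqrt(3))/4 ≈ 20.602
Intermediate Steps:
B = -7/8 (B = -28*1/32 = -7/8 ≈ -0.87500)
F(q, h) = q - 7*h/8 (F(q, h) = -7*h/8 + q = q - 7*h/8)
sqrt(F(-35, sqrt(18 + n)) + 464) = sqrt((-35 - 7*sqrt(18 + 9)/8) + 464) = sqrt((-35 - 21*sqrt(3)/8) + 464) = sqrt(429 - 21*sqrt(3)/8)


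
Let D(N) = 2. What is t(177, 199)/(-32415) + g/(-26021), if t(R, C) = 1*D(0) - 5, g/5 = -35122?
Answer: 1897492071/281156905 ≈ 6.7489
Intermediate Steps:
g = -175610 (g = 5*(-35122) = -175610)
t(R, C) = -3 (t(R, C) = 1*2 - 5 = 2 - 5 = -3)
t(177, 199)/(-32415) + g/(-26021) = -3/(-32415) - 175610/(-26021) = -3*(-1/32415) - 175610*(-1/26021) = 1/10805 + 175610/26021 = 1897492071/281156905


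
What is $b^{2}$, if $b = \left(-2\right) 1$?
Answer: $4$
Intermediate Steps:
$b = -2$
$b^{2} = \left(-2\right)^{2} = 4$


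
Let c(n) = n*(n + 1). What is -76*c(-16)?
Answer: -18240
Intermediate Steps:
c(n) = n*(1 + n)
-76*c(-16) = -(-1216)*(1 - 16) = -(-1216)*(-15) = -76*240 = -18240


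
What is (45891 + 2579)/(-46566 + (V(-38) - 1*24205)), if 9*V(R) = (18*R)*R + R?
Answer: -87246/122197 ≈ -0.71398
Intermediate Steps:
V(R) = 2*R² + R/9 (V(R) = ((18*R)*R + R)/9 = (18*R² + R)/9 = (R + 18*R²)/9 = 2*R² + R/9)
(45891 + 2579)/(-46566 + (V(-38) - 1*24205)) = (45891 + 2579)/(-46566 + ((⅑)*(-38)*(1 + 18*(-38)) - 1*24205)) = 48470/(-46566 + ((⅑)*(-38)*(1 - 684) - 24205)) = 48470/(-46566 + ((⅑)*(-38)*(-683) - 24205)) = 48470/(-46566 + (25954/9 - 24205)) = 48470/(-46566 - 191891/9) = 48470/(-610985/9) = 48470*(-9/610985) = -87246/122197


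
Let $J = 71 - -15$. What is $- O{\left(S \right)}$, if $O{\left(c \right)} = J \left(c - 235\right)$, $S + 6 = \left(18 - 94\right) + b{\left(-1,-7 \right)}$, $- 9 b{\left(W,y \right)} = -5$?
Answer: $\frac{244928}{9} \approx 27214.0$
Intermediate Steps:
$J = 86$ ($J = 71 + 15 = 86$)
$b{\left(W,y \right)} = \frac{5}{9}$ ($b{\left(W,y \right)} = \left(- \frac{1}{9}\right) \left(-5\right) = \frac{5}{9}$)
$S = - \frac{733}{9}$ ($S = -6 + \left(\left(18 - 94\right) + \frac{5}{9}\right) = -6 + \left(-76 + \frac{5}{9}\right) = -6 - \frac{679}{9} = - \frac{733}{9} \approx -81.444$)
$O{\left(c \right)} = -20210 + 86 c$ ($O{\left(c \right)} = 86 \left(c - 235\right) = 86 \left(-235 + c\right) = -20210 + 86 c$)
$- O{\left(S \right)} = - (-20210 + 86 \left(- \frac{733}{9}\right)) = - (-20210 - \frac{63038}{9}) = \left(-1\right) \left(- \frac{244928}{9}\right) = \frac{244928}{9}$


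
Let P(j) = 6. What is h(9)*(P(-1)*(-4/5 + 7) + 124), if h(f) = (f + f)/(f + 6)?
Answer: 4836/25 ≈ 193.44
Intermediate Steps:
h(f) = 2*f/(6 + f) (h(f) = (2*f)/(6 + f) = 2*f/(6 + f))
h(9)*(P(-1)*(-4/5 + 7) + 124) = (2*9/(6 + 9))*(6*(-4/5 + 7) + 124) = (2*9/15)*(6*(-4*⅕ + 7) + 124) = (2*9*(1/15))*(6*(-⅘ + 7) + 124) = 6*(6*(31/5) + 124)/5 = 6*(186/5 + 124)/5 = (6/5)*(806/5) = 4836/25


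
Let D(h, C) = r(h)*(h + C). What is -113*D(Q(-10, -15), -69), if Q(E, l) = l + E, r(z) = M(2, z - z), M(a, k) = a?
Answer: 21244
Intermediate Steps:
r(z) = 2
Q(E, l) = E + l
D(h, C) = 2*C + 2*h (D(h, C) = 2*(h + C) = 2*(C + h) = 2*C + 2*h)
-113*D(Q(-10, -15), -69) = -113*(2*(-69) + 2*(-10 - 15)) = -113*(-138 + 2*(-25)) = -113*(-138 - 50) = -113*(-188) = 21244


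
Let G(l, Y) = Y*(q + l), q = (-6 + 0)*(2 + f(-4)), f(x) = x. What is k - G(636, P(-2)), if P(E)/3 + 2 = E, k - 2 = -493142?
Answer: -485364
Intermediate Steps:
k = -493140 (k = 2 - 493142 = -493140)
P(E) = -6 + 3*E
q = 12 (q = (-6 + 0)*(2 - 4) = -6*(-2) = 12)
G(l, Y) = Y*(12 + l)
k - G(636, P(-2)) = -493140 - (-6 + 3*(-2))*(12 + 636) = -493140 - (-6 - 6)*648 = -493140 - (-12)*648 = -493140 - 1*(-7776) = -493140 + 7776 = -485364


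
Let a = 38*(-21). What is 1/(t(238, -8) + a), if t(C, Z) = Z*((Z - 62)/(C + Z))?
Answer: -23/18298 ≈ -0.0012570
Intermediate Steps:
a = -798
t(C, Z) = Z*(-62 + Z)/(C + Z) (t(C, Z) = Z*((-62 + Z)/(C + Z)) = Z*(-62 + Z)/(C + Z))
1/(t(238, -8) + a) = 1/(-8*(-62 - 8)/(238 - 8) - 798) = 1/(-8*(-70)/230 - 798) = 1/(-8*1/230*(-70) - 798) = 1/(56/23 - 798) = 1/(-18298/23) = -23/18298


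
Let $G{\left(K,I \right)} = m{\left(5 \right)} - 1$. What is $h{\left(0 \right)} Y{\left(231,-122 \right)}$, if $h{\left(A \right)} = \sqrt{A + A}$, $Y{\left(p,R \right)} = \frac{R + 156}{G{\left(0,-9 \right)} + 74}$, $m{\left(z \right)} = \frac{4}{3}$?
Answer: $0$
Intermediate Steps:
$m{\left(z \right)} = \frac{4}{3}$ ($m{\left(z \right)} = 4 \cdot \frac{1}{3} = \frac{4}{3}$)
$G{\left(K,I \right)} = \frac{1}{3}$ ($G{\left(K,I \right)} = \frac{4}{3} - 1 = \frac{1}{3}$)
$Y{\left(p,R \right)} = \frac{468}{223} + \frac{3 R}{223}$ ($Y{\left(p,R \right)} = \frac{R + 156}{\frac{1}{3} + 74} = \frac{156 + R}{\frac{223}{3}} = \left(156 + R\right) \frac{3}{223} = \frac{468}{223} + \frac{3 R}{223}$)
$h{\left(A \right)} = \sqrt{2} \sqrt{A}$ ($h{\left(A \right)} = \sqrt{2 A} = \sqrt{2} \sqrt{A}$)
$h{\left(0 \right)} Y{\left(231,-122 \right)} = \sqrt{2} \sqrt{0} \left(\frac{468}{223} + \frac{3}{223} \left(-122\right)\right) = \sqrt{2} \cdot 0 \left(\frac{468}{223} - \frac{366}{223}\right) = 0 \cdot \frac{102}{223} = 0$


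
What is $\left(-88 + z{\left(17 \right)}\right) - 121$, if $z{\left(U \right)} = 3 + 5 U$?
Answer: $-121$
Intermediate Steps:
$\left(-88 + z{\left(17 \right)}\right) - 121 = \left(-88 + \left(3 + 5 \cdot 17\right)\right) - 121 = \left(-88 + \left(3 + 85\right)\right) - 121 = \left(-88 + 88\right) - 121 = 0 - 121 = -121$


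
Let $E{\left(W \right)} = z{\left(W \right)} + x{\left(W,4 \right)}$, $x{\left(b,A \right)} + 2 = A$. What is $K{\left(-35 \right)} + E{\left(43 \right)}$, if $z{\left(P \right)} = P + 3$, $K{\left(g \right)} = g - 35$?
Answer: $-22$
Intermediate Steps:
$K{\left(g \right)} = -35 + g$
$x{\left(b,A \right)} = -2 + A$
$z{\left(P \right)} = 3 + P$
$E{\left(W \right)} = 5 + W$ ($E{\left(W \right)} = \left(3 + W\right) + \left(-2 + 4\right) = \left(3 + W\right) + 2 = 5 + W$)
$K{\left(-35 \right)} + E{\left(43 \right)} = \left(-35 - 35\right) + \left(5 + 43\right) = -70 + 48 = -22$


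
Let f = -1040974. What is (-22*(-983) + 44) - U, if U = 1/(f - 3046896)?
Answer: 88584142901/4087870 ≈ 21670.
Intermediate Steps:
U = -1/4087870 (U = 1/(-1040974 - 3046896) = 1/(-4087870) = -1/4087870 ≈ -2.4463e-7)
(-22*(-983) + 44) - U = (-22*(-983) + 44) - 1*(-1/4087870) = (21626 + 44) + 1/4087870 = 21670 + 1/4087870 = 88584142901/4087870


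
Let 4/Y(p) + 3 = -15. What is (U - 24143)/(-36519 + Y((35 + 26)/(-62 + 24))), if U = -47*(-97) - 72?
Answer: 176904/328673 ≈ 0.53824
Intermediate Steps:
U = 4487 (U = 4559 - 72 = 4487)
Y(p) = -2/9 (Y(p) = 4/(-3 - 15) = 4/(-18) = 4*(-1/18) = -2/9)
(U - 24143)/(-36519 + Y((35 + 26)/(-62 + 24))) = (4487 - 24143)/(-36519 - 2/9) = -19656/(-328673/9) = -19656*(-9/328673) = 176904/328673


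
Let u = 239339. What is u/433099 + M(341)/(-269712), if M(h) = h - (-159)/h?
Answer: 2745250834741/4979111392926 ≈ 0.55135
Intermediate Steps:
M(h) = h + 159/h
u/433099 + M(341)/(-269712) = 239339/433099 + (341 + 159/341)/(-269712) = 239339*(1/433099) + (341 + 159*(1/341))*(-1/269712) = 239339/433099 + (341 + 159/341)*(-1/269712) = 239339/433099 + (116440/341)*(-1/269712) = 239339/433099 - 14555/11496474 = 2745250834741/4979111392926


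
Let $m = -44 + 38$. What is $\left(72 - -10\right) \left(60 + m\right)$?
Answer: $4428$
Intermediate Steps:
$m = -6$
$\left(72 - -10\right) \left(60 + m\right) = \left(72 - -10\right) \left(60 - 6\right) = \left(72 + 10\right) 54 = 82 \cdot 54 = 4428$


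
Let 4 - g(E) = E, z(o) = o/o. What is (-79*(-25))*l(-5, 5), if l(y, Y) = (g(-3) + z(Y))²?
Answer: 126400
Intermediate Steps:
z(o) = 1
g(E) = 4 - E
l(y, Y) = 64 (l(y, Y) = ((4 - 1*(-3)) + 1)² = ((4 + 3) + 1)² = (7 + 1)² = 8² = 64)
(-79*(-25))*l(-5, 5) = -79*(-25)*64 = 1975*64 = 126400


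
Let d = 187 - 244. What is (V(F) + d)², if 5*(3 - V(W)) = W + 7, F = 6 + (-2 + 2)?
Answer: 80089/25 ≈ 3203.6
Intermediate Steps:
F = 6 (F = 6 + 0 = 6)
d = -57
V(W) = 8/5 - W/5 (V(W) = 3 - (W + 7)/5 = 3 - (7 + W)/5 = 3 + (-7/5 - W/5) = 8/5 - W/5)
(V(F) + d)² = ((8/5 - ⅕*6) - 57)² = ((8/5 - 6/5) - 57)² = (⅖ - 57)² = (-283/5)² = 80089/25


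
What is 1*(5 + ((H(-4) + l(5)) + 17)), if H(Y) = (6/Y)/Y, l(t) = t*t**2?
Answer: 1179/8 ≈ 147.38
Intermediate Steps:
l(t) = t**3
H(Y) = 6/Y**2
1*(5 + ((H(-4) + l(5)) + 17)) = 1*(5 + ((6/(-4)**2 + 5**3) + 17)) = 1*(5 + ((6*(1/16) + 125) + 17)) = 1*(5 + ((3/8 + 125) + 17)) = 1*(5 + (1003/8 + 17)) = 1*(5 + 1139/8) = 1*(1179/8) = 1179/8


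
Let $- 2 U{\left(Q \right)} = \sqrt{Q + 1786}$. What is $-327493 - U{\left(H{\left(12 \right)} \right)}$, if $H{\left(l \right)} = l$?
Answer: $-327493 + \frac{\sqrt{1798}}{2} \approx -3.2747 \cdot 10^{5}$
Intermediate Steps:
$U{\left(Q \right)} = - \frac{\sqrt{1786 + Q}}{2}$ ($U{\left(Q \right)} = - \frac{\sqrt{Q + 1786}}{2} = - \frac{\sqrt{1786 + Q}}{2}$)
$-327493 - U{\left(H{\left(12 \right)} \right)} = -327493 - - \frac{\sqrt{1786 + 12}}{2} = -327493 - - \frac{\sqrt{1798}}{2} = -327493 + \frac{\sqrt{1798}}{2}$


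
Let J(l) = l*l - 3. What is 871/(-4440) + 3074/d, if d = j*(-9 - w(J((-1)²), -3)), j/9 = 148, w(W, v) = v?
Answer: -23209/39960 ≈ -0.58081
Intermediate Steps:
J(l) = -3 + l² (J(l) = l² - 3 = -3 + l²)
j = 1332 (j = 9*148 = 1332)
d = -7992 (d = 1332*(-9 - 1*(-3)) = 1332*(-9 + 3) = 1332*(-6) = -7992)
871/(-4440) + 3074/d = 871/(-4440) + 3074/(-7992) = 871*(-1/4440) + 3074*(-1/7992) = -871/4440 - 1537/3996 = -23209/39960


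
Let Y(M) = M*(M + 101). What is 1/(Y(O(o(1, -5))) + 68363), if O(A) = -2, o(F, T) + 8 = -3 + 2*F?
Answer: 1/68165 ≈ 1.4670e-5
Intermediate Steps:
o(F, T) = -11 + 2*F (o(F, T) = -8 + (-3 + 2*F) = -11 + 2*F)
Y(M) = M*(101 + M)
1/(Y(O(o(1, -5))) + 68363) = 1/(-2*(101 - 2) + 68363) = 1/(-2*99 + 68363) = 1/(-198 + 68363) = 1/68165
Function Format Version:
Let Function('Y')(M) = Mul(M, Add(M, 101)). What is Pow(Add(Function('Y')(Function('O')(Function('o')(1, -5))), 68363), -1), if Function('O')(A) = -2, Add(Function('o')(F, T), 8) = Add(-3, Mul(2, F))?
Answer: Rational(1, 68165) ≈ 1.4670e-5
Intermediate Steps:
Function('o')(F, T) = Add(-11, Mul(2, F)) (Function('o')(F, T) = Add(-8, Add(-3, Mul(2, F))) = Add(-11, Mul(2, F)))
Function('Y')(M) = Mul(M, Add(101, M))
Pow(Add(Function('Y')(Function('O')(Function('o')(1, -5))), 68363), -1) = Pow(Add(Mul(-2, Add(101, -2)), 68363), -1) = Pow(Add(Mul(-2, 99), 68363), -1) = Pow(Add(-198, 68363), -1) = Pow(68165, -1) = Rational(1, 68165)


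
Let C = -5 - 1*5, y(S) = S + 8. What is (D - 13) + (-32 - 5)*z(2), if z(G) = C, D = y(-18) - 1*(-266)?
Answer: 613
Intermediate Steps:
y(S) = 8 + S
C = -10 (C = -5 - 5 = -10)
D = 256 (D = (8 - 18) - 1*(-266) = -10 + 266 = 256)
z(G) = -10
(D - 13) + (-32 - 5)*z(2) = (256 - 13) + (-32 - 5)*(-10) = 243 - 37*(-10) = 243 + 370 = 613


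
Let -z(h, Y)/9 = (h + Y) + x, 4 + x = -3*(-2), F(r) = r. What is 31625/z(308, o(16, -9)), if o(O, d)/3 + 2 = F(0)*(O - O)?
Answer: -31625/2736 ≈ -11.559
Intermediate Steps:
x = 2 (x = -4 - 3*(-2) = -4 + 6 = 2)
o(O, d) = -6 (o(O, d) = -6 + 3*(0*(O - O)) = -6 + 3*(0*0) = -6 + 3*0 = -6 + 0 = -6)
z(h, Y) = -18 - 9*Y - 9*h (z(h, Y) = -9*((h + Y) + 2) = -9*((Y + h) + 2) = -9*(2 + Y + h) = -18 - 9*Y - 9*h)
31625/z(308, o(16, -9)) = 31625/(-18 - 9*(-6) - 9*308) = 31625/(-18 + 54 - 2772) = 31625/(-2736) = 31625*(-1/2736) = -31625/2736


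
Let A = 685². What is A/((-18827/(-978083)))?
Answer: 458940995675/18827 ≈ 2.4377e+7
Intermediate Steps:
A = 469225
A/((-18827/(-978083))) = 469225/((-18827/(-978083))) = 469225/((-18827*(-1/978083))) = 469225/(18827/978083) = 469225*(978083/18827) = 458940995675/18827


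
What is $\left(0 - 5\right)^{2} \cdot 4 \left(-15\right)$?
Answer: $-1500$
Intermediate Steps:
$\left(0 - 5\right)^{2} \cdot 4 \left(-15\right) = \left(-5\right)^{2} \left(-60\right) = 25 \left(-60\right) = -1500$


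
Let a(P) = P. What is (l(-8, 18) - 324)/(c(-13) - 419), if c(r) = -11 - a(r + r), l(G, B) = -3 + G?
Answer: 335/404 ≈ 0.82921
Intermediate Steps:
c(r) = -11 - 2*r (c(r) = -11 - (r + r) = -11 - 2*r)
(l(-8, 18) - 324)/(c(-13) - 419) = ((-3 - 8) - 324)/((-11 - 2*(-13)) - 419) = (-11 - 324)/((-11 + 26) - 419) = -335/(15 - 419) = -335/(-404) = -335*(-1/404) = 335/404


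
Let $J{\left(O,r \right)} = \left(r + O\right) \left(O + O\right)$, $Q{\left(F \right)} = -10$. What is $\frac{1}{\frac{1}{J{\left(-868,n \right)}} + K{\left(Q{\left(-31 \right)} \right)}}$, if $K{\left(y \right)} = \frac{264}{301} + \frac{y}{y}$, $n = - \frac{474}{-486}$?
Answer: $\frac{5242454392}{9840490963} \approx 0.53274$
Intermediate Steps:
$n = \frac{79}{81}$ ($n = \left(-474\right) \left(- \frac{1}{486}\right) = \frac{79}{81} \approx 0.97531$)
$K{\left(y \right)} = \frac{565}{301}$ ($K{\left(y \right)} = 264 \cdot \frac{1}{301} + 1 = \frac{264}{301} + 1 = \frac{565}{301}$)
$J{\left(O,r \right)} = 2 O \left(O + r\right)$ ($J{\left(O,r \right)} = \left(O + r\right) 2 O = 2 O \left(O + r\right)$)
$\frac{1}{\frac{1}{J{\left(-868,n \right)}} + K{\left(Q{\left(-31 \right)} \right)}} = \frac{1}{\frac{1}{2 \left(-868\right) \left(-868 + \frac{79}{81}\right)} + \frac{565}{301}} = \frac{1}{\frac{1}{2 \left(-868\right) \left(- \frac{70229}{81}\right)} + \frac{565}{301}} = \frac{1}{\frac{1}{\frac{121917544}{81}} + \frac{565}{301}} = \frac{1}{\frac{81}{121917544} + \frac{565}{301}} = \frac{1}{\frac{9840490963}{5242454392}} = \frac{5242454392}{9840490963}$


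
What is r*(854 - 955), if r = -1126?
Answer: 113726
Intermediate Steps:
r*(854 - 955) = -1126*(854 - 955) = -1126*(-101) = 113726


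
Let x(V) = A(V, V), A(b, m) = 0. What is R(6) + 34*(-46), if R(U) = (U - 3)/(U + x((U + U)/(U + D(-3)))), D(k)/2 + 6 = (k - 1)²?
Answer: -3127/2 ≈ -1563.5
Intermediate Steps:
D(k) = -12 + 2*(-1 + k)² (D(k) = -12 + 2*(k - 1)² = -12 + 2*(-1 + k)²)
x(V) = 0
R(U) = (-3 + U)/U (R(U) = (U - 3)/(U + 0) = (-3 + U)/U)
R(6) + 34*(-46) = (-3 + 6)/6 + 34*(-46) = (⅙)*3 - 1564 = ½ - 1564 = -3127/2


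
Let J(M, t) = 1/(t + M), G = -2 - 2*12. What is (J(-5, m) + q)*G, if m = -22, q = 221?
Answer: -155116/27 ≈ -5745.0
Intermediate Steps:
G = -26 (G = -2 - 24 = -26)
J(M, t) = 1/(M + t)
(J(-5, m) + q)*G = (1/(-5 - 22) + 221)*(-26) = (1/(-27) + 221)*(-26) = (-1/27 + 221)*(-26) = (5966/27)*(-26) = -155116/27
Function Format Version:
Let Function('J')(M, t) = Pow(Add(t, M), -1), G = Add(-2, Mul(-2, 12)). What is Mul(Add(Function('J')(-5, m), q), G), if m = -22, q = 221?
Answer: Rational(-155116, 27) ≈ -5745.0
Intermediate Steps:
G = -26 (G = Add(-2, -24) = -26)
Function('J')(M, t) = Pow(Add(M, t), -1)
Mul(Add(Function('J')(-5, m), q), G) = Mul(Add(Pow(Add(-5, -22), -1), 221), -26) = Mul(Add(Pow(-27, -1), 221), -26) = Mul(Add(Rational(-1, 27), 221), -26) = Mul(Rational(5966, 27), -26) = Rational(-155116, 27)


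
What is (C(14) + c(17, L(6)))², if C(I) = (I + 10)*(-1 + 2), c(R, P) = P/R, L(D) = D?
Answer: 171396/289 ≈ 593.07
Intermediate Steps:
C(I) = 10 + I (C(I) = (10 + I)*1 = 10 + I)
(C(14) + c(17, L(6)))² = ((10 + 14) + 6/17)² = (24 + 6*(1/17))² = (24 + 6/17)² = (414/17)² = 171396/289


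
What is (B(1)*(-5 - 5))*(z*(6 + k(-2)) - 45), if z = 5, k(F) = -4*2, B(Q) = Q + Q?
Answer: 1100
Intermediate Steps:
B(Q) = 2*Q
k(F) = -8
(B(1)*(-5 - 5))*(z*(6 + k(-2)) - 45) = ((2*1)*(-5 - 5))*(5*(6 - 8) - 45) = (2*(-10))*(5*(-2) - 45) = -20*(-10 - 45) = -20*(-55) = 1100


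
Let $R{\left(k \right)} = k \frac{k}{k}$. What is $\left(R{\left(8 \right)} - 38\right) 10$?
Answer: $-300$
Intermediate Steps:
$R{\left(k \right)} = k$ ($R{\left(k \right)} = k 1 = k$)
$\left(R{\left(8 \right)} - 38\right) 10 = \left(8 - 38\right) 10 = \left(-30\right) 10 = -300$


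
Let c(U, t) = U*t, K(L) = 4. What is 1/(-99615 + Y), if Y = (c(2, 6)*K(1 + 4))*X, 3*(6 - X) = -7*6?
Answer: -1/98655 ≈ -1.0136e-5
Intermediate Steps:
X = 20 (X = 6 - (-7)*6/3 = 6 - ⅓*(-42) = 6 + 14 = 20)
Y = 960 (Y = ((2*6)*4)*20 = (12*4)*20 = 48*20 = 960)
1/(-99615 + Y) = 1/(-99615 + 960) = 1/(-98655) = -1/98655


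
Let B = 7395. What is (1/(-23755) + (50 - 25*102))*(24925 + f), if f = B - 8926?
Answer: -1389311198394/23755 ≈ -5.8485e+7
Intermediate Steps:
f = -1531 (f = 7395 - 8926 = -1531)
(1/(-23755) + (50 - 25*102))*(24925 + f) = (1/(-23755) + (50 - 25*102))*(24925 - 1531) = (-1/23755 + (50 - 2550))*23394 = (-1/23755 - 2500)*23394 = -59387501/23755*23394 = -1389311198394/23755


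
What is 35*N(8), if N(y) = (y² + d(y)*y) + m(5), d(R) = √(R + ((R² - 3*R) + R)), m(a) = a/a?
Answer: 2275 + 560*√14 ≈ 4370.3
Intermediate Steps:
m(a) = 1
d(R) = √(R² - R) (d(R) = √(R + (R² - 2*R)) = √(R² - R))
N(y) = 1 + y² + y*√(y*(-1 + y)) (N(y) = (y² + √(y*(-1 + y))*y) + 1 = (y² + y*√(y*(-1 + y))) + 1 = 1 + y² + y*√(y*(-1 + y)))
35*N(8) = 35*(1 + 8² + 8*√(8*(-1 + 8))) = 35*(1 + 64 + 8*√(8*7)) = 35*(1 + 64 + 8*√56) = 35*(1 + 64 + 8*(2*√14)) = 35*(1 + 64 + 16*√14) = 35*(65 + 16*√14) = 2275 + 560*√14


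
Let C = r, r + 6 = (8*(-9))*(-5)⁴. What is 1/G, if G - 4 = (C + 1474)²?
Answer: 1/1895035028 ≈ 5.2769e-10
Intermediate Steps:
r = -45006 (r = -6 + (8*(-9))*(-5)⁴ = -6 - 72*625 = -6 - 45000 = -45006)
C = -45006
G = 1895035028 (G = 4 + (-45006 + 1474)² = 4 + (-43532)² = 4 + 1895035024 = 1895035028)
1/G = 1/1895035028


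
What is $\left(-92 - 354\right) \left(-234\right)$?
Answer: $104364$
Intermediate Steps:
$\left(-92 - 354\right) \left(-234\right) = \left(-446\right) \left(-234\right) = 104364$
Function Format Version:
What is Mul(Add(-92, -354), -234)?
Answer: 104364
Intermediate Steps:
Mul(Add(-92, -354), -234) = Mul(-446, -234) = 104364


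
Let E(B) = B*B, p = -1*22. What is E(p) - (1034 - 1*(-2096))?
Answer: -2646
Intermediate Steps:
p = -22
E(B) = B**2
E(p) - (1034 - 1*(-2096)) = (-22)**2 - (1034 - 1*(-2096)) = 484 - (1034 + 2096) = 484 - 1*3130 = 484 - 3130 = -2646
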